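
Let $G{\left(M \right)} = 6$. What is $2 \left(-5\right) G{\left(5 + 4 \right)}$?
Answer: $-60$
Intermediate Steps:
$2 \left(-5\right) G{\left(5 + 4 \right)} = 2 \left(-5\right) 6 = \left(-10\right) 6 = -60$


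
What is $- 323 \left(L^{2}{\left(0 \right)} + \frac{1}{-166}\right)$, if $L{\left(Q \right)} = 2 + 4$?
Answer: $- \frac{1929925}{166} \approx -11626.0$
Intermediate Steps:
$L{\left(Q \right)} = 6$
$- 323 \left(L^{2}{\left(0 \right)} + \frac{1}{-166}\right) = - 323 \left(6^{2} + \frac{1}{-166}\right) = - 323 \left(36 - \frac{1}{166}\right) = \left(-323\right) \frac{5975}{166} = - \frac{1929925}{166}$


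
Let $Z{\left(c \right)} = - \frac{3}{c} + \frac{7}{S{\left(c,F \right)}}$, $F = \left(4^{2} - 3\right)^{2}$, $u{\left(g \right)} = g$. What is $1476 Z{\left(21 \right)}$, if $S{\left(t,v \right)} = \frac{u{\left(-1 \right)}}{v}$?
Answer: $- \frac{12224232}{7} \approx -1.7463 \cdot 10^{6}$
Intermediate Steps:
$F = 169$ ($F = \left(16 - 3\right)^{2} = 13^{2} = 169$)
$S{\left(t,v \right)} = - \frac{1}{v}$
$Z{\left(c \right)} = -1183 - \frac{3}{c}$ ($Z{\left(c \right)} = - \frac{3}{c} + \frac{7}{\left(-1\right) \frac{1}{169}} = - \frac{3}{c} + \frac{7}{- \frac{1}{169}} = - \frac{3}{c} + 7 \left(-169\right) = - \frac{3}{c} - 1183 = -1183 - \frac{3}{c}$)
$1476 Z{\left(21 \right)} = 1476 \left(-1183 - \frac{3}{21}\right) = 1476 \left(-1183 - \frac{1}{7}\right) = 1476 \left(- \frac{8282}{7}\right) = - \frac{12224232}{7}$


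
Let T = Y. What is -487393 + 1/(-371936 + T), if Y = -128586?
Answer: -243950919147/500522 ≈ -4.8739e+5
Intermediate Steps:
T = -128586
-487393 + 1/(-371936 + T) = -487393 + 1/(-371936 - 128586) = -487393 + 1/(-500522) = -487393 - 1/500522 = -243950919147/500522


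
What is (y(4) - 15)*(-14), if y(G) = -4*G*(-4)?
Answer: -686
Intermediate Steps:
y(G) = 16*G
(y(4) - 15)*(-14) = (16*4 - 15)*(-14) = (64 - 15)*(-14) = 49*(-14) = -686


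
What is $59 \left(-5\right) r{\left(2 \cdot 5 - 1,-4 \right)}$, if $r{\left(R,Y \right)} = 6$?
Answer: $-1770$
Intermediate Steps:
$59 \left(-5\right) r{\left(2 \cdot 5 - 1,-4 \right)} = 59 \left(-5\right) 6 = \left(-295\right) 6 = -1770$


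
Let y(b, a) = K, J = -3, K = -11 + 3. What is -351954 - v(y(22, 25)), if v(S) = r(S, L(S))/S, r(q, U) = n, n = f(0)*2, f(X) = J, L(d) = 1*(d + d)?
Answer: -1407819/4 ≈ -3.5196e+5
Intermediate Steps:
K = -8
L(d) = 2*d (L(d) = 1*(2*d) = 2*d)
f(X) = -3
y(b, a) = -8
n = -6 (n = -3*2 = -6)
r(q, U) = -6
v(S) = -6/S
-351954 - v(y(22, 25)) = -351954 - (-6)/(-8) = -351954 - (-6)*(-1)/8 = -351954 - 1*3/4 = -351954 - 3/4 = -1407819/4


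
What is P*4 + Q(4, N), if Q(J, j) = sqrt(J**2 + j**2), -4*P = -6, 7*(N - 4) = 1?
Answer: 6 + 5*sqrt(65)/7 ≈ 11.759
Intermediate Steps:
N = 29/7 (N = 4 + (1/7)*1 = 4 + 1/7 = 29/7 ≈ 4.1429)
P = 3/2 (P = -1/4*(-6) = 3/2 ≈ 1.5000)
P*4 + Q(4, N) = (3/2)*4 + sqrt(4**2 + (29/7)**2) = 6 + sqrt(16 + 841/49) = 6 + sqrt(1625/49) = 6 + 5*sqrt(65)/7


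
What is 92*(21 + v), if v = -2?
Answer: 1748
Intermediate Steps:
92*(21 + v) = 92*(21 - 2) = 92*19 = 1748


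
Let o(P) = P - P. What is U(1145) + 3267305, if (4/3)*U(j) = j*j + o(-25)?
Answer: 17002295/4 ≈ 4.2506e+6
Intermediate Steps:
o(P) = 0
U(j) = 3*j²/4 (U(j) = 3*(j*j + 0)/4 = 3*(j² + 0)/4 = 3*j²/4)
U(1145) + 3267305 = (¾)*1145² + 3267305 = (¾)*1311025 + 3267305 = 3933075/4 + 3267305 = 17002295/4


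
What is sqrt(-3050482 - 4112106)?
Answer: 2*I*sqrt(1790647) ≈ 2676.3*I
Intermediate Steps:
sqrt(-3050482 - 4112106) = sqrt(-7162588) = 2*I*sqrt(1790647)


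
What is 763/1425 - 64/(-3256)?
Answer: 321941/579975 ≈ 0.55509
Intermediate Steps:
763/1425 - 64/(-3256) = 763*(1/1425) - 64*(-1/3256) = 763/1425 + 8/407 = 321941/579975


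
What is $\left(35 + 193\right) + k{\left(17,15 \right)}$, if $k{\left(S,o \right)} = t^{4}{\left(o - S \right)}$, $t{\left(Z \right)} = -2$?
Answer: $244$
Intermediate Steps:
$k{\left(S,o \right)} = 16$ ($k{\left(S,o \right)} = \left(-2\right)^{4} = 16$)
$\left(35 + 193\right) + k{\left(17,15 \right)} = \left(35 + 193\right) + 16 = 228 + 16 = 244$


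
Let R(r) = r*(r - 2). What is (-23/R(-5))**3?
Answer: -12167/42875 ≈ -0.28378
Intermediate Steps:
R(r) = r*(-2 + r)
(-23/R(-5))**3 = (-23*(-1/(5*(-2 - 5))))**3 = (-23/((-5*(-7))))**3 = (-23/35)**3 = -12167/42875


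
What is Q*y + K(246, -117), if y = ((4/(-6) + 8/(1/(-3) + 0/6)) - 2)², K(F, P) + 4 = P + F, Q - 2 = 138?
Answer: 897125/9 ≈ 99681.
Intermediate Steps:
Q = 140 (Q = 2 + 138 = 140)
K(F, P) = -4 + F + P (K(F, P) = -4 + (P + F) = -4 + (F + P) = -4 + F + P)
y = 6400/9 (y = ((4*(-⅙) + 8/(1*(-⅓) + 0*(⅙))) - 2)² = ((-⅔ + 8/(-⅓ + 0)) - 2)² = ((-⅔ + 8/(-⅓)) - 2)² = ((-⅔ + 8*(-3)) - 2)² = ((-⅔ - 24) - 2)² = (-74/3 - 2)² = (-80/3)² = 6400/9 ≈ 711.11)
Q*y + K(246, -117) = 140*(6400/9) + (-4 + 246 - 117) = 896000/9 + 125 = 897125/9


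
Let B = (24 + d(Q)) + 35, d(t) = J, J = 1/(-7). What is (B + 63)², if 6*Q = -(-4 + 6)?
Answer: 727609/49 ≈ 14849.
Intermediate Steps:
Q = -⅓ (Q = (-(-4 + 6))/6 = (-1*2)/6 = (⅙)*(-2) = -⅓ ≈ -0.33333)
J = -⅐ ≈ -0.14286
d(t) = -⅐
B = 412/7 (B = (24 - ⅐) + 35 = 167/7 + 35 = 412/7 ≈ 58.857)
(B + 63)² = (412/7 + 63)² = (853/7)² = 727609/49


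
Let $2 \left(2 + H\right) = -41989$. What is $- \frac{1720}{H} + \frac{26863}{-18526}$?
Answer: $- \frac{1064328519}{777962318} \approx -1.3681$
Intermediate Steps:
$H = - \frac{41993}{2}$ ($H = -2 + \frac{1}{2} \left(-41989\right) = -2 - \frac{41989}{2} = - \frac{41993}{2} \approx -20997.0$)
$- \frac{1720}{H} + \frac{26863}{-18526} = - \frac{1720}{- \frac{41993}{2}} + \frac{26863}{-18526} = \left(-1720\right) \left(- \frac{2}{41993}\right) + 26863 \left(- \frac{1}{18526}\right) = \frac{3440}{41993} - \frac{26863}{18526} = - \frac{1064328519}{777962318}$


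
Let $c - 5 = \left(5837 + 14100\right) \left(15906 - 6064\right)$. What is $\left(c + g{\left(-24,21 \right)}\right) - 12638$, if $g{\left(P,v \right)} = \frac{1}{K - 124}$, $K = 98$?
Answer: $\frac{5101390345}{26} \approx 1.9621 \cdot 10^{8}$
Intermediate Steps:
$g{\left(P,v \right)} = - \frac{1}{26}$ ($g{\left(P,v \right)} = \frac{1}{98 - 124} = \frac{1}{-26} = - \frac{1}{26}$)
$c = 196219959$ ($c = 5 + \left(5837 + 14100\right) \left(15906 - 6064\right) = 5 + 19937 \cdot 9842 = 5 + 196219954 = 196219959$)
$\left(c + g{\left(-24,21 \right)}\right) - 12638 = \left(196219959 - \frac{1}{26}\right) - 12638 = \frac{5101718933}{26} - 12638 = \frac{5101390345}{26}$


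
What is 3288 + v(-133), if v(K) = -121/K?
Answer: 437425/133 ≈ 3288.9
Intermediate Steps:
3288 + v(-133) = 3288 - 121/(-133) = 3288 - 121*(-1/133) = 3288 + 121/133 = 437425/133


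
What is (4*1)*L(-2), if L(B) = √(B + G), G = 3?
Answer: 4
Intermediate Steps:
L(B) = √(3 + B) (L(B) = √(B + 3) = √(3 + B))
(4*1)*L(-2) = (4*1)*√(3 - 2) = 4*√1 = 4*1 = 4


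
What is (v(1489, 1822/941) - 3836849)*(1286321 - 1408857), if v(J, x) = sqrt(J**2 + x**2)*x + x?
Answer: 442412930188632/941 - 223260592*sqrt(1963221839885)/885481 ≈ 4.6980e+11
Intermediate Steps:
v(J, x) = x + x*sqrt(J**2 + x**2) (v(J, x) = x*sqrt(J**2 + x**2) + x = x + x*sqrt(J**2 + x**2))
(v(1489, 1822/941) - 3836849)*(1286321 - 1408857) = ((1822/941)*(1 + sqrt(1489**2 + (1822/941)**2)) - 3836849)*(1286321 - 1408857) = ((1822*(1/941))*(1 + sqrt(2217121 + (1822*(1/941))**2)) - 3836849)*(-122536) = (1822*(1 + sqrt(2217121 + (1822/941)**2))/941 - 3836849)*(-122536) = (1822*(1 + sqrt(2217121 + 3319684/885481))/941 - 3836849)*(-122536) = (1822*(1 + sqrt(1963221839885/885481))/941 - 3836849)*(-122536) = (1822*(1 + sqrt(1963221839885)/941)/941 - 3836849)*(-122536) = ((1822/941 + 1822*sqrt(1963221839885)/885481) - 3836849)*(-122536) = (-3610473087/941 + 1822*sqrt(1963221839885)/885481)*(-122536) = 442412930188632/941 - 223260592*sqrt(1963221839885)/885481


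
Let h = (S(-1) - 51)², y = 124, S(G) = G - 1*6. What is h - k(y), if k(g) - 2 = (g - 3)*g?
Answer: -11642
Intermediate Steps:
S(G) = -6 + G (S(G) = G - 6 = -6 + G)
k(g) = 2 + g*(-3 + g) (k(g) = 2 + (g - 3)*g = 2 + (-3 + g)*g = 2 + g*(-3 + g))
h = 3364 (h = ((-6 - 1) - 51)² = (-7 - 51)² = (-58)² = 3364)
h - k(y) = 3364 - (2 + 124² - 3*124) = 3364 - (2 + 15376 - 372) = 3364 - 1*15006 = 3364 - 15006 = -11642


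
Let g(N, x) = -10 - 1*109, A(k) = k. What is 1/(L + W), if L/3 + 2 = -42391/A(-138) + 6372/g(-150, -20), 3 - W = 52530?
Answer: -5474/283400449 ≈ -1.9315e-5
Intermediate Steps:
g(N, x) = -119 (g(N, x) = -10 - 109 = -119)
W = -52527 (W = 3 - 1*52530 = 3 - 52530 = -52527)
L = 4132349/5474 (L = -6 + 3*(-42391/(-138) + 6372/(-119)) = -6 + 3*(-42391*(-1/138) + 6372*(-1/119)) = -6 + 3*(42391/138 - 6372/119) = -6 + 3*(4165193/16422) = -6 + 4165193/5474 = 4132349/5474 ≈ 754.90)
1/(L + W) = 1/(4132349/5474 - 52527) = 1/(-283400449/5474) = -5474/283400449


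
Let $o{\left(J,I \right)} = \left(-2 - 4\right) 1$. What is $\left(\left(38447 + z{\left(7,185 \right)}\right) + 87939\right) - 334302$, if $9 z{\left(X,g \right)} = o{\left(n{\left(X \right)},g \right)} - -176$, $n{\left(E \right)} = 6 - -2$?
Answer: $- \frac{1871074}{9} \approx -2.079 \cdot 10^{5}$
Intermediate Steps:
$n{\left(E \right)} = 8$ ($n{\left(E \right)} = 6 + 2 = 8$)
$o{\left(J,I \right)} = -6$ ($o{\left(J,I \right)} = \left(-6\right) 1 = -6$)
$z{\left(X,g \right)} = \frac{170}{9}$ ($z{\left(X,g \right)} = \frac{-6 - -176}{9} = \frac{-6 + 176}{9} = \frac{1}{9} \cdot 170 = \frac{170}{9}$)
$\left(\left(38447 + z{\left(7,185 \right)}\right) + 87939\right) - 334302 = \left(\left(38447 + \frac{170}{9}\right) + 87939\right) - 334302 = \left(\frac{346193}{9} + 87939\right) - 334302 = \frac{1137644}{9} - 334302 = - \frac{1871074}{9}$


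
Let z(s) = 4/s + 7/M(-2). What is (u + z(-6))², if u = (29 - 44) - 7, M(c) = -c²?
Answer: 85849/144 ≈ 596.17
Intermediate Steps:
z(s) = -7/4 + 4/s (z(s) = 4/s + 7/((-1*(-2)²)) = 4/s + 7/((-1*4)) = 4/s + 7/(-4) = 4/s + 7*(-¼) = 4/s - 7/4 = -7/4 + 4/s)
u = -22 (u = -15 - 7 = -22)
(u + z(-6))² = (-22 + (-7/4 + 4/(-6)))² = (-22 + (-7/4 + 4*(-⅙)))² = (-22 + (-7/4 - ⅔))² = (-22 - 29/12)² = (-293/12)² = 85849/144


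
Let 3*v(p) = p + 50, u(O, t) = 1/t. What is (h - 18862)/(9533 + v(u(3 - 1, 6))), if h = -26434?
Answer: -815328/171895 ≈ -4.7432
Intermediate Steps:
v(p) = 50/3 + p/3 (v(p) = (p + 50)/3 = (50 + p)/3 = 50/3 + p/3)
(h - 18862)/(9533 + v(u(3 - 1, 6))) = (-26434 - 18862)/(9533 + (50/3 + (⅓)/6)) = -45296/(9533 + (50/3 + (⅓)*(⅙))) = -45296/(9533 + (50/3 + 1/18)) = -45296/(9533 + 301/18) = -45296/171895/18 = -45296*18/171895 = -815328/171895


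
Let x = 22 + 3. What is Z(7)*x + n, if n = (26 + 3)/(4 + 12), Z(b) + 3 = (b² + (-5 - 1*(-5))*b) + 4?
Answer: 20029/16 ≈ 1251.8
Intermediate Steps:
Z(b) = 1 + b² (Z(b) = -3 + ((b² + (-5 - 1*(-5))*b) + 4) = -3 + ((b² + (-5 + 5)*b) + 4) = -3 + ((b² + 0*b) + 4) = -3 + ((b² + 0) + 4) = -3 + (b² + 4) = -3 + (4 + b²) = 1 + b²)
x = 25
n = 29/16 ≈ 1.8125
Z(7)*x + n = (1 + 7²)*25 + 29/16 = (1 + 49)*25 + 29/16 = 50*25 + 29/16 = 1250 + 29/16 = 20029/16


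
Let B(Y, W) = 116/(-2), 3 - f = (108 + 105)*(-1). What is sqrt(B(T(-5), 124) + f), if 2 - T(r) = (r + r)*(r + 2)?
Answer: sqrt(158) ≈ 12.570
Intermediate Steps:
f = 216 (f = 3 - (108 + 105)*(-1) = 3 - 213*(-1) = 3 - 1*(-213) = 3 + 213 = 216)
T(r) = 2 - 2*r*(2 + r) (T(r) = 2 - (r + r)*(r + 2) = 2 - 2*r*(2 + r))
B(Y, W) = -58 (B(Y, W) = 116*(-1/2) = -58)
sqrt(B(T(-5), 124) + f) = sqrt(-58 + 216) = sqrt(158)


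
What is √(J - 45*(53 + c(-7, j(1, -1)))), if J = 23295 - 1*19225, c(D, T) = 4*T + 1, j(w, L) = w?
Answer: 2*√365 ≈ 38.210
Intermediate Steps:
c(D, T) = 1 + 4*T
J = 4070 (J = 23295 - 19225 = 4070)
√(J - 45*(53 + c(-7, j(1, -1)))) = √(4070 - 45*(53 + (1 + 4*1))) = √(4070 - 45*(53 + (1 + 4))) = √(4070 - 45*(53 + 5)) = √(4070 - 45*58) = √(4070 - 2610) = √1460 = 2*√365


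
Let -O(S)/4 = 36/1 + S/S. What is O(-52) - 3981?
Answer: -4129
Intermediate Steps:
O(S) = -148 (O(S) = -4*(36/1 + S/S) = -4*(36*1 + 1) = -4*(36 + 1) = -4*37 = -148)
O(-52) - 3981 = -148 - 3981 = -4129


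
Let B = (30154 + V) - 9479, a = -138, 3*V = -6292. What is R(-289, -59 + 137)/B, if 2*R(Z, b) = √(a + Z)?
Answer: 3*I*√427/111466 ≈ 0.00055615*I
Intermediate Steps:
V = -6292/3 (V = (⅓)*(-6292) = -6292/3 ≈ -2097.3)
R(Z, b) = √(-138 + Z)/2
B = 55733/3 (B = (30154 - 6292/3) - 9479 = 84170/3 - 9479 = 55733/3 ≈ 18578.)
R(-289, -59 + 137)/B = (√(-138 - 289)/2)/(55733/3) = (√(-427)/2)*(3/55733) = ((I*√427)/2)*(3/55733) = (I*√427/2)*(3/55733) = 3*I*√427/111466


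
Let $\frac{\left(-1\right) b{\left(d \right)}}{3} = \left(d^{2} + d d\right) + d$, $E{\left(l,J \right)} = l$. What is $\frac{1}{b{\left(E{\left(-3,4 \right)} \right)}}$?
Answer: $- \frac{1}{45} \approx -0.022222$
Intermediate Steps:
$b{\left(d \right)} = - 6 d^{2} - 3 d$ ($b{\left(d \right)} = - 3 \left(\left(d^{2} + d d\right) + d\right) = - 3 \left(\left(d^{2} + d^{2}\right) + d\right) = - 3 \left(2 d^{2} + d\right) = - 3 \left(d + 2 d^{2}\right) = - 6 d^{2} - 3 d$)
$\frac{1}{b{\left(E{\left(-3,4 \right)} \right)}} = \frac{1}{\left(-3\right) \left(-3\right) \left(1 + 2 \left(-3\right)\right)} = \frac{1}{\left(-3\right) \left(-3\right) \left(1 - 6\right)} = \frac{1}{\left(-3\right) \left(-3\right) \left(-5\right)} = \frac{1}{-45} = - \frac{1}{45}$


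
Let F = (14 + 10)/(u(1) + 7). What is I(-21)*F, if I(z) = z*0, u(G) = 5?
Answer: 0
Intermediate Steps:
I(z) = 0
F = 2 (F = (14 + 10)/(5 + 7) = 24/12 = 24*(1/12) = 2)
I(-21)*F = 0*2 = 0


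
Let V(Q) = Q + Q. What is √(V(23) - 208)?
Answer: 9*I*√2 ≈ 12.728*I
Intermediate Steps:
V(Q) = 2*Q
√(V(23) - 208) = √(2*23 - 208) = √(46 - 208) = √(-162) = 9*I*√2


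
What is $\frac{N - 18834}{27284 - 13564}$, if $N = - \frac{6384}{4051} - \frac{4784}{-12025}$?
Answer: $- \frac{5041336313}{3672231500} \approx -1.3728$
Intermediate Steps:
$N = - \frac{4414432}{3747175}$ ($N = \left(-6384\right) \frac{1}{4051} - - \frac{368}{925} = - \frac{6384}{4051} + \frac{368}{925} = - \frac{4414432}{3747175} \approx -1.1781$)
$\frac{N - 18834}{27284 - 13564} = \frac{- \frac{4414432}{3747175} - 18834}{27284 - 13564} = - \frac{70578708382}{3747175 \cdot 13720} = \left(- \frac{70578708382}{3747175}\right) \frac{1}{13720} = - \frac{5041336313}{3672231500}$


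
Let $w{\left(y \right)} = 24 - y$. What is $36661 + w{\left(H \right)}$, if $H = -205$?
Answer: $36890$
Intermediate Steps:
$36661 + w{\left(H \right)} = 36661 + \left(24 - -205\right) = 36661 + \left(24 + 205\right) = 36661 + 229 = 36890$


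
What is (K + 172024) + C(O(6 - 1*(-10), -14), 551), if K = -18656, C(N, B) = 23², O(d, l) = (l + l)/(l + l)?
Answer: 153897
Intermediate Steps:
O(d, l) = 1 (O(d, l) = (2*l)/((2*l)) = (2*l)*(1/(2*l)) = 1)
C(N, B) = 529
(K + 172024) + C(O(6 - 1*(-10), -14), 551) = (-18656 + 172024) + 529 = 153368 + 529 = 153897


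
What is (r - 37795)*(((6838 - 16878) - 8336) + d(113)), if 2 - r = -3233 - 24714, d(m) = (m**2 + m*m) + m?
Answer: -71629650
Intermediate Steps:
d(m) = m + 2*m**2 (d(m) = (m**2 + m**2) + m = 2*m**2 + m = m + 2*m**2)
r = 27949 (r = 2 - (-3233 - 24714) = 2 - 1*(-27947) = 2 + 27947 = 27949)
(r - 37795)*(((6838 - 16878) - 8336) + d(113)) = (27949 - 37795)*(((6838 - 16878) - 8336) + 113*(1 + 2*113)) = -9846*((-10040 - 8336) + 113*(1 + 226)) = -9846*(-18376 + 113*227) = -9846*(-18376 + 25651) = -9846*7275 = -71629650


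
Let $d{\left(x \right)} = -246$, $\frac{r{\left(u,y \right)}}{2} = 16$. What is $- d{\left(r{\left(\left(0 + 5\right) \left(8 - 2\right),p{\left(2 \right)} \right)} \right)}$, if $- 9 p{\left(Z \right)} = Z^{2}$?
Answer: $246$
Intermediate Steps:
$p{\left(Z \right)} = - \frac{Z^{2}}{9}$
$r{\left(u,y \right)} = 32$ ($r{\left(u,y \right)} = 2 \cdot 16 = 32$)
$- d{\left(r{\left(\left(0 + 5\right) \left(8 - 2\right),p{\left(2 \right)} \right)} \right)} = \left(-1\right) \left(-246\right) = 246$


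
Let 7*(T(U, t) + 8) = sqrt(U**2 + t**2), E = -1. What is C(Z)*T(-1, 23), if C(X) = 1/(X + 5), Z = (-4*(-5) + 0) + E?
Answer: -1/3 + sqrt(530)/168 ≈ -0.19630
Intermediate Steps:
Z = 19 (Z = (-4*(-5) + 0) - 1 = (20 + 0) - 1 = 20 - 1 = 19)
C(X) = 1/(5 + X)
T(U, t) = -8 + sqrt(U**2 + t**2)/7
C(Z)*T(-1, 23) = (-8 + sqrt((-1)**2 + 23**2)/7)/(5 + 19) = (-8 + sqrt(1 + 529)/7)/24 = (-8 + sqrt(530)/7)/24 = -1/3 + sqrt(530)/168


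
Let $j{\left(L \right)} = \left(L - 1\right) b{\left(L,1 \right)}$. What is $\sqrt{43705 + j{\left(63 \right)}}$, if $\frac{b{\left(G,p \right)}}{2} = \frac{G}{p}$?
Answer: $\sqrt{51517} \approx 226.97$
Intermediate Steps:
$b{\left(G,p \right)} = \frac{2 G}{p}$ ($b{\left(G,p \right)} = 2 \frac{G}{p} = \frac{2 G}{p}$)
$j{\left(L \right)} = 2 L \left(-1 + L\right)$ ($j{\left(L \right)} = \left(L - 1\right) \frac{2 L}{1} = \left(-1 + L\right) 2 L 1 = \left(-1 + L\right) 2 L = 2 L \left(-1 + L\right)$)
$\sqrt{43705 + j{\left(63 \right)}} = \sqrt{43705 + 2 \cdot 63 \left(-1 + 63\right)} = \sqrt{43705 + 2 \cdot 63 \cdot 62} = \sqrt{43705 + 7812} = \sqrt{51517}$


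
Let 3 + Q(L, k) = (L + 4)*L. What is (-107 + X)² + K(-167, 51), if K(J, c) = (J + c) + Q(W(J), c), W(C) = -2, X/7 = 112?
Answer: 458206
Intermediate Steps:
X = 784 (X = 7*112 = 784)
Q(L, k) = -3 + L*(4 + L) (Q(L, k) = -3 + (L + 4)*L = -3 + (4 + L)*L = -3 + L*(4 + L))
K(J, c) = -7 + J + c (K(J, c) = (J + c) + (-3 + (-2)² + 4*(-2)) = (J + c) + (-3 + 4 - 8) = (J + c) - 7 = -7 + J + c)
(-107 + X)² + K(-167, 51) = (-107 + 784)² + (-7 - 167 + 51) = 677² - 123 = 458329 - 123 = 458206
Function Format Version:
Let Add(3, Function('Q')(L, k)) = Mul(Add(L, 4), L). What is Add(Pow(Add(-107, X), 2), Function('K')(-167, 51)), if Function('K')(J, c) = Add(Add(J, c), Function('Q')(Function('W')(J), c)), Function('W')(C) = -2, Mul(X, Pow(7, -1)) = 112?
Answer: 458206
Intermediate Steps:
X = 784 (X = Mul(7, 112) = 784)
Function('Q')(L, k) = Add(-3, Mul(L, Add(4, L))) (Function('Q')(L, k) = Add(-3, Mul(Add(L, 4), L)) = Add(-3, Mul(Add(4, L), L)) = Add(-3, Mul(L, Add(4, L))))
Function('K')(J, c) = Add(-7, J, c) (Function('K')(J, c) = Add(Add(J, c), Add(-3, Pow(-2, 2), Mul(4, -2))) = Add(Add(J, c), Add(-3, 4, -8)) = Add(Add(J, c), -7) = Add(-7, J, c))
Add(Pow(Add(-107, X), 2), Function('K')(-167, 51)) = Add(Pow(Add(-107, 784), 2), Add(-7, -167, 51)) = Add(Pow(677, 2), -123) = Add(458329, -123) = 458206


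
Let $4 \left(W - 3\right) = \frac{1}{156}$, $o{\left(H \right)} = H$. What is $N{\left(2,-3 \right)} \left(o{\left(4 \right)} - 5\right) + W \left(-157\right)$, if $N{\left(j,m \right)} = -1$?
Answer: $- \frac{293437}{624} \approx -470.25$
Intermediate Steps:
$W = \frac{1873}{624}$ ($W = 3 + \frac{1}{4 \cdot 156} = 3 + \frac{1}{4} \cdot \frac{1}{156} = 3 + \frac{1}{624} = \frac{1873}{624} \approx 3.0016$)
$N{\left(2,-3 \right)} \left(o{\left(4 \right)} - 5\right) + W \left(-157\right) = - (4 - 5) + \frac{1873}{624} \left(-157\right) = \left(-1\right) \left(-1\right) - \frac{294061}{624} = 1 - \frac{294061}{624} = - \frac{293437}{624}$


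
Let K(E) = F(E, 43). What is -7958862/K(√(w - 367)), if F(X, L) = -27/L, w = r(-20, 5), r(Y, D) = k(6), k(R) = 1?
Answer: 38025674/3 ≈ 1.2675e+7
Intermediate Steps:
r(Y, D) = 1
w = 1
K(E) = -27/43
-7958862/K(√(w - 367)) = -7958862/(-27/43) = -7958862*(-43/27) = 38025674/3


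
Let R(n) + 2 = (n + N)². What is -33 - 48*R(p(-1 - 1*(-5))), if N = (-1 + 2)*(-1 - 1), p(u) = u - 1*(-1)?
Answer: -369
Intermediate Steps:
p(u) = 1 + u (p(u) = u + 1 = 1 + u)
N = -2 (N = 1*(-2) = -2)
R(n) = -2 + (-2 + n)² (R(n) = -2 + (n - 2)² = -2 + (-2 + n)²)
-33 - 48*R(p(-1 - 1*(-5))) = -33 - 48*(-2 + (-2 + (1 + (-1 - 1*(-5))))²) = -33 - 48*(-2 + (-2 + (1 + (-1 + 5)))²) = -33 - 48*(-2 + (-2 + (1 + 4))²) = -33 - 48*(-2 + (-2 + 5)²) = -33 - 48*(-2 + 3²) = -33 - 48*(-2 + 9) = -33 - 48*7 = -33 - 336 = -369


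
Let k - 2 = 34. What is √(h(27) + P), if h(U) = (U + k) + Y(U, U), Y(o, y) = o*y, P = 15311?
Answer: √16103 ≈ 126.90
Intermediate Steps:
k = 36 (k = 2 + 34 = 36)
h(U) = 36 + U + U² (h(U) = (U + 36) + U*U = (36 + U) + U² = 36 + U + U²)
√(h(27) + P) = √((36 + 27 + 27²) + 15311) = √((36 + 27 + 729) + 15311) = √(792 + 15311) = √16103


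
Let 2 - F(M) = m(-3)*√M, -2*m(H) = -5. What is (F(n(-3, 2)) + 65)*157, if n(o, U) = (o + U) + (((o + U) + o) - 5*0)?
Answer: 10519 - 785*I*√5/2 ≈ 10519.0 - 877.66*I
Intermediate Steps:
m(H) = 5/2 (m(H) = -½*(-5) = 5/2)
n(o, U) = 2*U + 3*o (n(o, U) = (U + o) + (((U + o) + o) + 0) = (U + o) + ((U + 2*o) + 0) = (U + o) + (U + 2*o) = 2*U + 3*o)
F(M) = 2 - 5*√M/2
(F(n(-3, 2)) + 65)*157 = ((2 - 5*√(2*2 + 3*(-3))/2) + 65)*157 = ((2 - 5*√(4 - 9)/2) + 65)*157 = ((2 - 5*I*√5/2) + 65)*157 = (67 - 5*I*√5/2)*157 = 10519 - 785*I*√5/2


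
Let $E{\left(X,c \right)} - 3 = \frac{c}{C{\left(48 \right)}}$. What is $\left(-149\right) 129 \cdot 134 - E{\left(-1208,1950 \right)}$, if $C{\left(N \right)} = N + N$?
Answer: $- \frac{41210197}{16} \approx -2.5756 \cdot 10^{6}$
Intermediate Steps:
$C{\left(N \right)} = 2 N$
$E{\left(X,c \right)} = 3 + \frac{c}{96}$ ($E{\left(X,c \right)} = 3 + \frac{c}{2 \cdot 48} = 3 + \frac{c}{96}$)
$\left(-149\right) 129 \cdot 134 - E{\left(-1208,1950 \right)} = \left(-149\right) 129 \cdot 134 - \left(3 + \frac{1}{96} \cdot 1950\right) = \left(-19221\right) 134 - \left(3 + \frac{325}{16}\right) = -2575614 - \frac{373}{16} = - \frac{41210197}{16}$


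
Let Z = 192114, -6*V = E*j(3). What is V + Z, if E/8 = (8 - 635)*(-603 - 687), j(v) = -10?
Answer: 10976514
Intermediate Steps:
E = 6470640 (E = 8*((8 - 635)*(-603 - 687)) = 8*(-627*(-1290)) = 8*808830 = 6470640)
V = 10784400 (V = -1078440*(-10) = -1/6*(-64706400) = 10784400)
V + Z = 10784400 + 192114 = 10976514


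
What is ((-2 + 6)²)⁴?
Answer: 65536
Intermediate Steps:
((-2 + 6)²)⁴ = (4²)⁴ = 16⁴ = 65536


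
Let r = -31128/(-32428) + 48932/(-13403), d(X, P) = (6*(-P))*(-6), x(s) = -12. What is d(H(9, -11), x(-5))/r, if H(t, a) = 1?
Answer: 1805396472/11245753 ≈ 160.54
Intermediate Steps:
d(X, P) = 36*P (d(X, P) = -6*P*(-6) = 36*P)
r = -22491506/8358317 (r = -31128*(-1/32428) + 48932*(-1/13403) = 7782/8107 - 3764/1031 = -22491506/8358317 ≈ -2.6909)
d(H(9, -11), x(-5))/r = (36*(-12))/(-22491506/8358317) = -432*(-8358317/22491506) = 1805396472/11245753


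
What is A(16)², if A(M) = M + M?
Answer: 1024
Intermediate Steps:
A(M) = 2*M
A(16)² = (2*16)² = 32² = 1024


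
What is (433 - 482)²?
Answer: 2401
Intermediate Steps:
(433 - 482)² = (-49)² = 2401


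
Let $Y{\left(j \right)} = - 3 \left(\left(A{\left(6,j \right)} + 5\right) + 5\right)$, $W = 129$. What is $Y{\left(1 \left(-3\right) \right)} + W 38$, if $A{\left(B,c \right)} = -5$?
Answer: $4887$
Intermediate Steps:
$Y{\left(j \right)} = -15$ ($Y{\left(j \right)} = - 3 \left(\left(-5 + 5\right) + 5\right) = - 3 \left(0 + 5\right) = \left(-3\right) 5 = -15$)
$Y{\left(1 \left(-3\right) \right)} + W 38 = -15 + 129 \cdot 38 = -15 + 4902 = 4887$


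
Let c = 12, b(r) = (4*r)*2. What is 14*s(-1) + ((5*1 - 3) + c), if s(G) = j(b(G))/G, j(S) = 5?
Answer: -56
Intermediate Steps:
b(r) = 8*r
s(G) = 5/G
14*s(-1) + ((5*1 - 3) + c) = 14*(5/(-1)) + ((5*1 - 3) + 12) = 14*(5*(-1)) + ((5 - 3) + 12) = 14*(-5) + (2 + 12) = -70 + 14 = -56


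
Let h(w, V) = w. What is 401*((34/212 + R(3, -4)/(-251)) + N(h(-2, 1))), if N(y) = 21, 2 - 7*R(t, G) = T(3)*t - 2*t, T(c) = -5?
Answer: 1579343713/186242 ≈ 8480.1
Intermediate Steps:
R(t, G) = 2/7 + t (R(t, G) = 2/7 - (-5*t - 2*t)/7 = 2/7 - (-1)*t = 2/7 + t)
401*((34/212 + R(3, -4)/(-251)) + N(h(-2, 1))) = 401*((34/212 + (2/7 + 3)/(-251)) + 21) = 401*((34*(1/212) + (23/7)*(-1/251)) + 21) = 401*((17/106 - 23/1757) + 21) = 401*(27431/186242 + 21) = 401*(3938513/186242) = 1579343713/186242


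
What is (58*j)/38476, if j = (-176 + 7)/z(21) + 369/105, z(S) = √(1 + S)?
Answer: 3567/673330 - 4901*√22/423236 ≈ -0.049017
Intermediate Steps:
j = 123/35 - 169*√22/22 (j = (-176 + 7)/(√(1 + 21)) + 369/105 = -169*√22/22 + 369*(1/105) = -169*√22/22 + 123/35 = 123/35 - 169*√22/22 ≈ -32.517)
(58*j)/38476 = (58*(123/35 - 169*√22/22))/38476 = (7134/35 - 4901*√22/11)*(1/38476) = 3567/673330 - 4901*√22/423236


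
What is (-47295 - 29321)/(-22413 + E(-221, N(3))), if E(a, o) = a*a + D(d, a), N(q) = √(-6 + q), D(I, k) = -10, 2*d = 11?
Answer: -38308/13209 ≈ -2.9001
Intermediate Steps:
d = 11/2 (d = (½)*11 = 11/2 ≈ 5.5000)
E(a, o) = -10 + a² (E(a, o) = a*a - 10 = a² - 10 = -10 + a²)
(-47295 - 29321)/(-22413 + E(-221, N(3))) = (-47295 - 29321)/(-22413 + (-10 + (-221)²)) = -76616/(-22413 + (-10 + 48841)) = -76616/(-22413 + 48831) = -76616/26418 = -76616*1/26418 = -38308/13209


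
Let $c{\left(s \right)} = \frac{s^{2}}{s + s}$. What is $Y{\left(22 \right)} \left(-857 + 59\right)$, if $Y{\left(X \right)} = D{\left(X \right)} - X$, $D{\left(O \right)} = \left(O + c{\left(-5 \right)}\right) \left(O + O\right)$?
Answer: $-667128$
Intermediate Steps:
$c{\left(s \right)} = \frac{s}{2}$ ($c{\left(s \right)} = \frac{s^{2}}{2 s} = \frac{1}{2 s} s^{2} = \frac{s}{2}$)
$D{\left(O \right)} = 2 O \left(- \frac{5}{2} + O\right)$ ($D{\left(O \right)} = \left(O + \frac{1}{2} \left(-5\right)\right) \left(O + O\right) = \left(O - \frac{5}{2}\right) 2 O = \left(- \frac{5}{2} + O\right) 2 O = 2 O \left(- \frac{5}{2} + O\right)$)
$Y{\left(X \right)} = - X + X \left(-5 + 2 X\right)$ ($Y{\left(X \right)} = X \left(-5 + 2 X\right) - X = - X + X \left(-5 + 2 X\right)$)
$Y{\left(22 \right)} \left(-857 + 59\right) = 2 \cdot 22 \left(-3 + 22\right) \left(-857 + 59\right) = 2 \cdot 22 \cdot 19 \left(-798\right) = 836 \left(-798\right) = -667128$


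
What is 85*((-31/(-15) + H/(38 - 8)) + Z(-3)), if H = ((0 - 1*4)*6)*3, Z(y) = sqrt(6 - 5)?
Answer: 170/3 ≈ 56.667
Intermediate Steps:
Z(y) = 1 (Z(y) = sqrt(1) = 1)
H = -72 (H = ((0 - 4)*6)*3 = -4*6*3 = -24*3 = -72)
85*((-31/(-15) + H/(38 - 8)) + Z(-3)) = 85*((-31/(-15) - 72/(38 - 8)) + 1) = 85*((-31*(-1/15) - 72/30) + 1) = 85*((31/15 - 72*1/30) + 1) = 85*((31/15 - 12/5) + 1) = 85*(-1/3 + 1) = 85*(2/3) = 170/3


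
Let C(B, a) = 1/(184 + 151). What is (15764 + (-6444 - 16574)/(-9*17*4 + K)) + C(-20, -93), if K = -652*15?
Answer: 27443624951/1740660 ≈ 15766.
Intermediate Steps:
K = -9780
C(B, a) = 1/335
(15764 + (-6444 - 16574)/(-9*17*4 + K)) + C(-20, -93) = (15764 + (-6444 - 16574)/(-9*17*4 - 9780)) + 1/335 = (15764 - 23018/(-153*4 - 9780)) + 1/335 = (15764 - 23018/(-612 - 9780)) + 1/335 = (15764 - 23018/(-10392)) + 1/335 = (15764 - 23018*(-1/10392)) + 1/335 = (15764 + 11509/5196) + 1/335 = 81921253/5196 + 1/335 = 27443624951/1740660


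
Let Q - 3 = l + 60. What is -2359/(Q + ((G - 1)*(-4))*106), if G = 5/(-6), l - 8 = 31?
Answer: -7077/2638 ≈ -2.6827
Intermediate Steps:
l = 39 (l = 8 + 31 = 39)
G = -5/6 (G = 5*(-1/6) = -5/6 ≈ -0.83333)
Q = 102 (Q = 3 + (39 + 60) = 3 + 99 = 102)
-2359/(Q + ((G - 1)*(-4))*106) = -2359/(102 + ((-5/6 - 1)*(-4))*106) = -2359/(102 - 11/6*(-4)*106) = -2359/(102 + (22/3)*106) = -2359/(102 + 2332/3) = -2359/2638/3 = -2359*3/2638 = -7077/2638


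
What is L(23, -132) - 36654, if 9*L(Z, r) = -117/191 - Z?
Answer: -63012736/1719 ≈ -36657.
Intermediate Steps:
L(Z, r) = -13/191 - Z/9 (L(Z, r) = (-117/191 - Z)/9 = -13/191 - Z/9)
L(23, -132) - 36654 = (-13/191 - ⅑*23) - 36654 = (-13/191 - 23/9) - 36654 = -4510/1719 - 36654 = -63012736/1719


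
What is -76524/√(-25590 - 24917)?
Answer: 76524*I*√50507/50507 ≈ 340.5*I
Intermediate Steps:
-76524/√(-25590 - 24917) = -76524*(-I*√50507/50507) = -(-76524)*I*√50507/50507 = 76524*I*√50507/50507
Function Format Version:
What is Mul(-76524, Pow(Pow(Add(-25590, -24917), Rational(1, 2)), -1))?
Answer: Mul(Rational(76524, 50507), I, Pow(50507, Rational(1, 2))) ≈ Mul(340.50, I)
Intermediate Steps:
Mul(-76524, Pow(Pow(Add(-25590, -24917), Rational(1, 2)), -1)) = Mul(-76524, Pow(Pow(-50507, Rational(1, 2)), -1)) = Mul(-76524, Pow(Mul(I, Pow(50507, Rational(1, 2))), -1)) = Mul(-76524, Mul(Rational(-1, 50507), I, Pow(50507, Rational(1, 2)))) = Mul(Rational(76524, 50507), I, Pow(50507, Rational(1, 2)))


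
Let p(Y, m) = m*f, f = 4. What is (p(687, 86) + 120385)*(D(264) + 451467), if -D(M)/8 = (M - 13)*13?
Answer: 51353649627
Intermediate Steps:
D(M) = 1352 - 104*M (D(M) = -8*(M - 13)*13 = -8*(-13 + M)*13 = -8*(-169 + 13*M) = 1352 - 104*M)
p(Y, m) = 4*m (p(Y, m) = m*4 = 4*m)
(p(687, 86) + 120385)*(D(264) + 451467) = (4*86 + 120385)*((1352 - 104*264) + 451467) = (344 + 120385)*((1352 - 27456) + 451467) = 120729*(-26104 + 451467) = 120729*425363 = 51353649627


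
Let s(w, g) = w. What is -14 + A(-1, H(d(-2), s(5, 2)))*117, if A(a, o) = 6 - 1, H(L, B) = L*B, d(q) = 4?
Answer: 571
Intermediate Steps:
H(L, B) = B*L
A(a, o) = 5
-14 + A(-1, H(d(-2), s(5, 2)))*117 = -14 + 5*117 = -14 + 585 = 571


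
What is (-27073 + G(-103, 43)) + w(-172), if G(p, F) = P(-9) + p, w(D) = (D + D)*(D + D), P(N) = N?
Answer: 91151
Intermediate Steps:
w(D) = 4*D² (w(D) = (2*D)*(2*D) = 4*D²)
G(p, F) = -9 + p
(-27073 + G(-103, 43)) + w(-172) = (-27073 + (-9 - 103)) + 4*(-172)² = (-27073 - 112) + 4*29584 = -27185 + 118336 = 91151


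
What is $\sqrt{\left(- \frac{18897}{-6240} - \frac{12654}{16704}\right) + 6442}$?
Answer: $\frac{\sqrt{91591776770}}{3770} \approx 80.276$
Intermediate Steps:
$\sqrt{\left(- \frac{18897}{-6240} - \frac{12654}{16704}\right) + 6442} = \sqrt{\left(\left(-18897\right) \left(- \frac{1}{6240}\right) - \frac{703}{928}\right) + 6442} = \sqrt{\left(\frac{6299}{2080} - \frac{703}{928}\right) + 6442} = \sqrt{\frac{8561}{3770} + 6442} = \sqrt{\frac{24294901}{3770}} = \frac{\sqrt{91591776770}}{3770}$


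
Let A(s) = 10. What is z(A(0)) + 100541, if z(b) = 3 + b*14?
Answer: 100684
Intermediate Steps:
z(b) = 3 + 14*b
z(A(0)) + 100541 = (3 + 14*10) + 100541 = (3 + 140) + 100541 = 143 + 100541 = 100684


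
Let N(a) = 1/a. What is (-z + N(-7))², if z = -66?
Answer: 212521/49 ≈ 4337.2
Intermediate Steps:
(-z + N(-7))² = (-1*(-66) + 1/(-7))² = (66 - ⅐)² = (461/7)² = 212521/49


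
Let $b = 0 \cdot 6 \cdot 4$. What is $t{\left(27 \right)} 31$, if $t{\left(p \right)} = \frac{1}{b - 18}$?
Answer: $- \frac{31}{18} \approx -1.7222$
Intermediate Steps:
$b = 0$ ($b = 0 \cdot 4 = 0$)
$t{\left(p \right)} = - \frac{1}{18}$ ($t{\left(p \right)} = \frac{1}{0 - 18} = \frac{1}{-18} = - \frac{1}{18}$)
$t{\left(27 \right)} 31 = \left(- \frac{1}{18}\right) 31 = - \frac{31}{18}$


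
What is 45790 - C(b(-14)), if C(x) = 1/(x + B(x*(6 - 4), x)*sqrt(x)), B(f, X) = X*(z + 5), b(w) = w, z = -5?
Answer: 641061/14 ≈ 45790.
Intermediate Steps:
B(f, X) = 0 (B(f, X) = X*(-5 + 5) = X*0 = 0)
C(x) = 1/x (C(x) = 1/(x + 0*sqrt(x)) = 1/(x + 0) = 1/x)
45790 - C(b(-14)) = 45790 - 1/(-14) = 45790 - 1*(-1/14) = 45790 + 1/14 = 641061/14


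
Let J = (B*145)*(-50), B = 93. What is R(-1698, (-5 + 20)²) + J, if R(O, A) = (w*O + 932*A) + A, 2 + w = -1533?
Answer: 2142105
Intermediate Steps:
w = -1535 (w = -2 - 1533 = -1535)
R(O, A) = -1535*O + 933*A (R(O, A) = (-1535*O + 932*A) + A = -1535*O + 933*A)
J = -674250 (J = (93*145)*(-50) = 13485*(-50) = -674250)
R(-1698, (-5 + 20)²) + J = (-1535*(-1698) + 933*(-5 + 20)²) - 674250 = (2606430 + 933*15²) - 674250 = (2606430 + 933*225) - 674250 = (2606430 + 209925) - 674250 = 2816355 - 674250 = 2142105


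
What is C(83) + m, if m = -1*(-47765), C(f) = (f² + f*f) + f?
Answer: 61626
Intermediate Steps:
C(f) = f + 2*f² (C(f) = (f² + f²) + f = 2*f² + f = f + 2*f²)
m = 47765
C(83) + m = 83*(1 + 2*83) + 47765 = 83*(1 + 166) + 47765 = 83*167 + 47765 = 13861 + 47765 = 61626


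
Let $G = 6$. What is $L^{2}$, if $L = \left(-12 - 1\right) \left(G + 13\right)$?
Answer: $61009$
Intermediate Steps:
$L = -247$ ($L = \left(-12 - 1\right) \left(6 + 13\right) = \left(-13\right) 19 = -247$)
$L^{2} = \left(-247\right)^{2} = 61009$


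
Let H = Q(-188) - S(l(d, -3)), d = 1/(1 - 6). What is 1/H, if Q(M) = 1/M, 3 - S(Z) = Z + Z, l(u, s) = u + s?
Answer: -940/8841 ≈ -0.10632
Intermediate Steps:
d = -1/5 (d = 1/(-5) = -1/5 ≈ -0.20000)
l(u, s) = s + u
S(Z) = 3 - 2*Z (S(Z) = 3 - (Z + Z) = 3 - 2*Z)
H = -8841/940 (H = 1/(-188) - (3 - 2*(-3 - 1/5)) = -1/188 - (3 - 2*(-16/5)) = -1/188 - (3 + 32/5) = -1/188 - 1*47/5 = -1/188 - 47/5 = -8841/940 ≈ -9.4053)
1/H = 1/(-8841/940) = -940/8841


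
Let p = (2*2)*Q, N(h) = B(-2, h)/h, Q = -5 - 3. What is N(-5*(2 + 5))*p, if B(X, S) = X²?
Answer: 128/35 ≈ 3.6571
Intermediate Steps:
Q = -8
N(h) = 4/h (N(h) = (-2)²/h = 4/h)
p = -32 (p = (2*2)*(-8) = 4*(-8) = -32)
N(-5*(2 + 5))*p = (4/((-5*(2 + 5))))*(-32) = (4/((-5*7)))*(-32) = (4/(-35))*(-32) = (4*(-1/35))*(-32) = -4/35*(-32) = 128/35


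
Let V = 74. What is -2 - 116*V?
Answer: -8586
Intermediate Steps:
-2 - 116*V = -2 - 116*74 = -2 - 8584 = -8586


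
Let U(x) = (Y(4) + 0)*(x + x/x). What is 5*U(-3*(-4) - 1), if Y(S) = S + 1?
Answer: 300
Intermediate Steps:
Y(S) = 1 + S
U(x) = 5 + 5*x (U(x) = ((1 + 4) + 0)*(x + x/x) = (5 + 0)*(x + 1) = 5*(1 + x) = 5 + 5*x)
5*U(-3*(-4) - 1) = 5*(5 + 5*(-3*(-4) - 1)) = 5*(5 + 5*(12 - 1)) = 5*(5 + 5*11) = 5*(5 + 55) = 5*60 = 300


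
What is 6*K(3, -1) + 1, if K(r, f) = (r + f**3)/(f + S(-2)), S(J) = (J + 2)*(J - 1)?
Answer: -11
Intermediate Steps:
S(J) = (-1 + J)*(2 + J) (S(J) = (2 + J)*(-1 + J) = (-1 + J)*(2 + J))
K(r, f) = (r + f**3)/f (K(r, f) = (r + f**3)/(f + (-2 - 2 + (-2)**2)) = (r + f**3)/(f + (-2 - 2 + 4)) = (r + f**3)/(f + 0) = (r + f**3)/f)
6*K(3, -1) + 1 = 6*((3 + (-1)**3)/(-1)) + 1 = 6*(-(3 - 1)) + 1 = 6*(-1*2) + 1 = 6*(-2) + 1 = -12 + 1 = -11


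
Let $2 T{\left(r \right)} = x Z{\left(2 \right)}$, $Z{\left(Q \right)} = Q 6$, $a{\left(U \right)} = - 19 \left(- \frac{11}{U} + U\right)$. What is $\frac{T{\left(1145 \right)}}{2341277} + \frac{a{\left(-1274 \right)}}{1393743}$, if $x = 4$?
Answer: $\frac{72243465412063}{4157238359579214} \approx 0.017378$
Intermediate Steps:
$a{\left(U \right)} = - 19 U + \frac{209}{U}$ ($a{\left(U \right)} = - 19 \left(U - \frac{11}{U}\right) = - 19 U + \frac{209}{U}$)
$Z{\left(Q \right)} = 6 Q$
$T{\left(r \right)} = 24$ ($T{\left(r \right)} = \frac{4 \cdot 6 \cdot 2}{2} = \frac{4 \cdot 12}{2} = \frac{1}{2} \cdot 48 = 24$)
$\frac{T{\left(1145 \right)}}{2341277} + \frac{a{\left(-1274 \right)}}{1393743} = \frac{24}{2341277} + \frac{\left(-19\right) \left(-1274\right) + \frac{209}{-1274}}{1393743} = 24 \cdot \frac{1}{2341277} + \left(24206 + 209 \left(- \frac{1}{1274}\right)\right) \frac{1}{1393743} = \frac{24}{2341277} + \left(24206 - \frac{209}{1274}\right) \frac{1}{1393743} = \frac{24}{2341277} + \frac{30838235}{1274} \cdot \frac{1}{1393743} = \frac{24}{2341277} + \frac{30838235}{1775628582} = \frac{72243465412063}{4157238359579214}$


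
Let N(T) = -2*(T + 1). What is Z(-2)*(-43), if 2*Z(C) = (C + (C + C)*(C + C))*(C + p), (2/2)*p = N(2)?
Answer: 2408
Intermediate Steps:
N(T) = -2 - 2*T (N(T) = -2*(1 + T) = -2 - 2*T)
p = -6 (p = -2 - 2*2 = -2 - 4 = -6)
Z(C) = (-6 + C)*(C + 4*C**2)/2 (Z(C) = ((C + (C + C)*(C + C))*(C - 6))/2 = ((C + (2*C)*(2*C))*(-6 + C))/2 = ((C + 4*C**2)*(-6 + C))/2 = ((-6 + C)*(C + 4*C**2))/2 = (-6 + C)*(C + 4*C**2)/2)
Z(-2)*(-43) = ((1/2)*(-2)*(-6 - 23*(-2) + 4*(-2)**2))*(-43) = ((1/2)*(-2)*(-6 + 46 + 4*4))*(-43) = ((1/2)*(-2)*(-6 + 46 + 16))*(-43) = ((1/2)*(-2)*56)*(-43) = -56*(-43) = 2408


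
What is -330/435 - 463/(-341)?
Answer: 5925/9889 ≈ 0.59915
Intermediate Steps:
-330/435 - 463/(-341) = -330*1/435 - 463*(-1/341) = -22/29 + 463/341 = 5925/9889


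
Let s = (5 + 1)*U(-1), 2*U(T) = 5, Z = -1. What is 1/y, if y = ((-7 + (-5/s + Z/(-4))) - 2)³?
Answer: -1728/1295029 ≈ -0.0013343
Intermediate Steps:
U(T) = 5/2 (U(T) = (½)*5 = 5/2)
s = 15 (s = (5 + 1)*(5/2) = 6*(5/2) = 15)
y = -1295029/1728 (y = ((-7 + (-5/15 - 1/(-4))) - 2)³ = ((-7 + (-5*1/15 - 1*(-¼))) - 2)³ = ((-7 + (-⅓ + ¼)) - 2)³ = ((-7 - 1/12) - 2)³ = (-85/12 - 2)³ = (-109/12)³ = -1295029/1728 ≈ -749.44)
1/y = 1/(-1295029/1728) = -1728/1295029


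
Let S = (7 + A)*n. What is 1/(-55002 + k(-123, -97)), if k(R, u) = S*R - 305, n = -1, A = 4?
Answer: -1/53954 ≈ -1.8534e-5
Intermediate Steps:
S = -11 (S = (7 + 4)*(-1) = 11*(-1) = -11)
k(R, u) = -305 - 11*R (k(R, u) = -11*R - 305 = -305 - 11*R)
1/(-55002 + k(-123, -97)) = 1/(-55002 + (-305 - 11*(-123))) = 1/(-55002 + (-305 + 1353)) = 1/(-55002 + 1048) = 1/(-53954) = -1/53954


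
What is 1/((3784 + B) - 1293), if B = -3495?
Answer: -1/1004 ≈ -0.00099602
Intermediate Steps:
1/((3784 + B) - 1293) = 1/((3784 - 3495) - 1293) = 1/(289 - 1293) = 1/(-1004) = -1/1004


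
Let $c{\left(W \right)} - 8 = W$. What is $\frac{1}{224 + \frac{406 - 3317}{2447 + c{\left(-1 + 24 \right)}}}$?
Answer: $\frac{2478}{552161} \approx 0.0044878$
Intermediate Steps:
$c{\left(W \right)} = 8 + W$
$\frac{1}{224 + \frac{406 - 3317}{2447 + c{\left(-1 + 24 \right)}}} = \frac{1}{224 + \frac{406 - 3317}{2447 + \left(8 + \left(-1 + 24\right)\right)}} = \frac{1}{224 - \frac{2911}{2447 + \left(8 + 23\right)}} = \frac{1}{224 - \frac{2911}{2447 + 31}} = \frac{1}{224 - \frac{2911}{2478}} = \frac{1}{\frac{552161}{2478}} = \frac{2478}{552161}$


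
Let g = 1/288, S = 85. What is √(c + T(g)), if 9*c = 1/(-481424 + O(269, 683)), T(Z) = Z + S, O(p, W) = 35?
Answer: √11346227121885906/11553336 ≈ 9.2197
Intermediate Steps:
g = 1/288 ≈ 0.0034722
T(Z) = 85 + Z (T(Z) = Z + 85 = 85 + Z)
c = -1/4332501 (c = 1/(9*(-481424 + 35)) = (⅑)/(-481389) = (⅑)*(-1/481389) = -1/4332501 ≈ -2.3081e-7)
√(c + T(g)) = √(-1/4332501 + (85 + 1/288)) = √(-1/4332501 + 24481/288) = √(11784884077/138640032) = √11346227121885906/11553336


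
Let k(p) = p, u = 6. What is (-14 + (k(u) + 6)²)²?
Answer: 16900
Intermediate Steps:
(-14 + (k(u) + 6)²)² = (-14 + (6 + 6)²)² = (-14 + 12²)² = (-14 + 144)² = 130² = 16900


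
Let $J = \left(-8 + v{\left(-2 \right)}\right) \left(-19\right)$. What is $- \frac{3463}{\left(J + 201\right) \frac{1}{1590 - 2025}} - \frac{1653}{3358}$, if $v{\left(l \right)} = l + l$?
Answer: $\frac{1685932951}{480194} \approx 3510.9$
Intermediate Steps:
$v{\left(l \right)} = 2 l$
$J = 228$ ($J = \left(-8 + 2 \left(-2\right)\right) \left(-19\right) = \left(-8 - 4\right) \left(-19\right) = \left(-12\right) \left(-19\right) = 228$)
$- \frac{3463}{\left(J + 201\right) \frac{1}{1590 - 2025}} - \frac{1653}{3358} = - \frac{3463}{\left(228 + 201\right) \frac{1}{1590 - 2025}} - \frac{1653}{3358} = - \frac{3463}{429 \frac{1}{-435}} - \frac{1653}{3358} = - \frac{3463}{429 \left(- \frac{1}{435}\right)} - \frac{1653}{3358} = - \frac{3463}{- \frac{143}{145}} - \frac{1653}{3358} = \left(-3463\right) \left(- \frac{145}{143}\right) - \frac{1653}{3358} = \frac{502135}{143} - \frac{1653}{3358} = \frac{1685932951}{480194}$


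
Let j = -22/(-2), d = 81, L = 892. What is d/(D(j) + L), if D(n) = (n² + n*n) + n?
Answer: 81/1145 ≈ 0.070742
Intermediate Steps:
j = 11 (j = -22*(-½) = 11)
D(n) = n + 2*n² (D(n) = (n² + n²) + n = 2*n² + n = n + 2*n²)
d/(D(j) + L) = 81/(11*(1 + 2*11) + 892) = 81/(11*(1 + 22) + 892) = 81/(11*23 + 892) = 81/(253 + 892) = 81/1145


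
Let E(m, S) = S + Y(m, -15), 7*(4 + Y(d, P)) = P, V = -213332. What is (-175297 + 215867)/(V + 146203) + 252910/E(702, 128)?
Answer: 118808561520/57261037 ≈ 2074.9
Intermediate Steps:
Y(d, P) = -4 + P/7
E(m, S) = -43/7 + S (E(m, S) = S + (-4 + (1/7)*(-15)) = S + (-4 - 15/7) = S - 43/7 = -43/7 + S)
(-175297 + 215867)/(V + 146203) + 252910/E(702, 128) = (-175297 + 215867)/(-213332 + 146203) + 252910/(-43/7 + 128) = 40570/(-67129) + 252910/(853/7) = 40570*(-1/67129) + 252910*(7/853) = -40570/67129 + 1770370/853 = 118808561520/57261037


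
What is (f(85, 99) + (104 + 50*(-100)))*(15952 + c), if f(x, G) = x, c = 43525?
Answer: -286143847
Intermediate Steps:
(f(85, 99) + (104 + 50*(-100)))*(15952 + c) = (85 + (104 + 50*(-100)))*(15952 + 43525) = (85 + (104 - 5000))*59477 = (85 - 4896)*59477 = -4811*59477 = -286143847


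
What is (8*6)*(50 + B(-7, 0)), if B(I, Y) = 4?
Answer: 2592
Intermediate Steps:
(8*6)*(50 + B(-7, 0)) = (8*6)*(50 + 4) = 48*54 = 2592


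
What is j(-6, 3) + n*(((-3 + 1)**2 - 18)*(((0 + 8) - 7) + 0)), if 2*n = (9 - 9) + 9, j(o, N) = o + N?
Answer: -66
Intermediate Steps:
j(o, N) = N + o
n = 9/2 (n = ((9 - 9) + 9)/2 = (0 + 9)/2 = (1/2)*9 = 9/2 ≈ 4.5000)
j(-6, 3) + n*(((-3 + 1)**2 - 18)*(((0 + 8) - 7) + 0)) = (3 - 6) + 9*(((-3 + 1)**2 - 18)*(((0 + 8) - 7) + 0))/2 = -3 + 9*(((-2)**2 - 18)*((8 - 7) + 0))/2 = -3 + 9*((4 - 18)*(1 + 0))/2 = -3 + 9*(-14*1)/2 = -3 + (9/2)*(-14) = -3 - 63 = -66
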